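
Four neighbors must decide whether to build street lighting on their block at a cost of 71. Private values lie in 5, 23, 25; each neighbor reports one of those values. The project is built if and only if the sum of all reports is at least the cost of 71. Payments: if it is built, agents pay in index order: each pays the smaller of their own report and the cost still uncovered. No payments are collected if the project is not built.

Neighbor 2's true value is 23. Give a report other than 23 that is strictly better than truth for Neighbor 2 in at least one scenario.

Suppose Neighbor 1 reports 23, Neighbor 3 reports 23 and Neighbor 4 reports 23.
Report 23: project built, pays 23, utility 23 - 23 = 0.
Report 5: project built, pays 5, utility 23 - 5 = 18.
So reporting 5 beats truth here (18 > 0).

5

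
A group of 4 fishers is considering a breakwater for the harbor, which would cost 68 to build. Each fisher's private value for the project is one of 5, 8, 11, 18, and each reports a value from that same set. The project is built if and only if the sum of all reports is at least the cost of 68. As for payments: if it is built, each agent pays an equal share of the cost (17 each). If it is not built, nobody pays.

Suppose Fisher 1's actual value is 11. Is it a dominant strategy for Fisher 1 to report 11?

Yes

Check each profile of the others' reports and compare truth against every alternative report.
Others report (5, 5, 5): truth gives 0, best alternative gives 0.
Others report (5, 5, 8): truth gives 0, best alternative gives 0.
Others report (5, 5, 11): truth gives 0, best alternative gives 0.
Others report (5, 5, 18): truth gives 0, best alternative gives 0.
Others report (5, 8, 5): truth gives 0, best alternative gives 0.
Others report (5, 8, 8): truth gives 0, best alternative gives 0.
(Remaining 58 profiles checked similarly; truth is weakly best in each.)
In every case the truthful report is at least as good as any alternative, so it is a dominant strategy.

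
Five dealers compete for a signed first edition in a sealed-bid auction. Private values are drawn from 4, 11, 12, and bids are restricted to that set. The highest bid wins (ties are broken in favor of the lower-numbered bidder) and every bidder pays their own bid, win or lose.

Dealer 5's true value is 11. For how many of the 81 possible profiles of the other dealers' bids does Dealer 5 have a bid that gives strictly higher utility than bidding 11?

80

Others bid (4, 4, 4, 11): truth gives -11; bid 12 gives -1 > -11. Violating.
Others bid (4, 4, 4, 12): truth gives -11; bid 4 gives -4 > -11. Violating.
Others bid (4, 4, 11, 4): truth gives -11; bid 12 gives -1 > -11. Violating.
Others bid (4, 4, 11, 11): truth gives -11; bid 12 gives -1 > -11. Violating.
Others bid (4, 4, 4, 4): truth gives 0; no alternative beats it.
(Checking all 81 profiles: 80 have a profitable deviation, 1 does not.)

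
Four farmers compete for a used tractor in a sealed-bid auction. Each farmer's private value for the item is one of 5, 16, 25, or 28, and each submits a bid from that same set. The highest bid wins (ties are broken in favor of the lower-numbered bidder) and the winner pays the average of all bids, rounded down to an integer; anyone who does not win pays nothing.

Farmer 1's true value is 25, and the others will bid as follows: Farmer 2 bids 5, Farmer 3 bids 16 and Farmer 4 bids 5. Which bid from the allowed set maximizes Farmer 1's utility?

16

Bid 5: loses, pays 0, utility 0.
Bid 16: wins, pays 10, utility 25 - 10 = 15.
Bid 25: wins, pays 12, utility 25 - 12 = 13.
Bid 28: wins, pays 13, utility 25 - 13 = 12.
The best choice is 16 with utility 15.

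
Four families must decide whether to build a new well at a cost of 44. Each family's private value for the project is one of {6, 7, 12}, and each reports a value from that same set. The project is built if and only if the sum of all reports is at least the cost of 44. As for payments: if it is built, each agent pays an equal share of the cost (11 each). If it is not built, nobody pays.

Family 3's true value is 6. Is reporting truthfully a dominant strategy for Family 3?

Check each profile of the others' reports and compare truth against every alternative report.
Others report (6, 6, 6): truth gives 0, best alternative gives 0.
Others report (6, 6, 7): truth gives 0, best alternative gives 0.
Others report (6, 6, 12): truth gives 0, best alternative gives 0.
Others report (6, 7, 6): truth gives 0, best alternative gives 0.
Others report (6, 7, 7): truth gives 0, best alternative gives 0.
Others report (6, 7, 12): truth gives 0, best alternative gives 0.
(Remaining 21 profiles checked similarly; truth is weakly best in each.)
In every case the truthful report is at least as good as any alternative, so it is a dominant strategy.

Yes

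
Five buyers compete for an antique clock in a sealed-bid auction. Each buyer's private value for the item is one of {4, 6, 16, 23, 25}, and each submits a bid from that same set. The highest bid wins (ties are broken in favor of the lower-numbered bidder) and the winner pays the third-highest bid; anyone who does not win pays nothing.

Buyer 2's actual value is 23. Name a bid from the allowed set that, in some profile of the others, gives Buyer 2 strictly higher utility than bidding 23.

25

Suppose Buyer 1 bids 4, Buyer 3 bids 4, Buyer 4 bids 4 and Buyer 5 bids 25.
Bid 23: loses, pays 0, utility 0.
Bid 25: wins, pays 4, utility 23 - 4 = 19.
So bidding 25 beats truth here (19 > 0).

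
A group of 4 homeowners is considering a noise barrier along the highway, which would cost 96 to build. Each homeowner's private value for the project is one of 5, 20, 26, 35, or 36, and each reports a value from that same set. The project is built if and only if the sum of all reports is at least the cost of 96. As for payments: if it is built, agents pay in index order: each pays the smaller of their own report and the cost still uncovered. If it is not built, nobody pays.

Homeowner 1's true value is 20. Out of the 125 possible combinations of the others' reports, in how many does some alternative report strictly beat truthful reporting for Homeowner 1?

Others report (20, 35, 36): truth gives 0; report 5 gives 15 > 0. Violating.
Others report (20, 36, 35): truth gives 0; report 5 gives 15 > 0. Violating.
Others report (20, 36, 36): truth gives 0; report 5 gives 15 > 0. Violating.
Others report (26, 35, 35): truth gives 0; report 5 gives 15 > 0. Violating.
Others report (5, 5, 5): truth gives 0; no alternative beats it.
Others report (5, 5, 20): truth gives 0; no alternative beats it.
(Checking all 125 profiles: 29 have a profitable deviation, 96 do not.)

29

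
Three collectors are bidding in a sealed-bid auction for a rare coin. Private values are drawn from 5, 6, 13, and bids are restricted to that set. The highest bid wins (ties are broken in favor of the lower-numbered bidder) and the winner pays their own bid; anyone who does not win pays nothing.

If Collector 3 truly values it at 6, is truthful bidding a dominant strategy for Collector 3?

Check each profile of the others' bids and compare truth against every alternative bid.
Others bid (5, 5): truth gives 0, best alternative gives 0.
Others bid (5, 6): truth gives 0, best alternative gives 0.
Others bid (5, 13): truth gives 0, best alternative gives 0.
Others bid (6, 5): truth gives 0, best alternative gives 0.
Others bid (6, 6): truth gives 0, best alternative gives 0.
Others bid (6, 13): truth gives 0, best alternative gives 0.
(Remaining 3 profiles checked similarly; truth is weakly best in each.)
In every case the truthful bid is at least as good as any alternative, so it is a dominant strategy.

Yes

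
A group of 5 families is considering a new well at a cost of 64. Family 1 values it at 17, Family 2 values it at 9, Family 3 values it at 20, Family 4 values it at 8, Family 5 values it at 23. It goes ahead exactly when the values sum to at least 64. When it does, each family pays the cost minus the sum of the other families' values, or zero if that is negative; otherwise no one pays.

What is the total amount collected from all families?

Total value 77 ≥ cost 64, so it is built.
Family 1: others sum to 60; max(0, 64 - 60) = 4.
Family 2: others sum to 68; max(0, 64 - 68) = 0.
Family 3: others sum to 57; max(0, 64 - 57) = 7.
Family 4: others sum to 69; max(0, 64 - 69) = 0.
Family 5: others sum to 54; max(0, 64 - 54) = 10.
Total collected = 4 + 0 + 7 + 0 + 10 = 21.

21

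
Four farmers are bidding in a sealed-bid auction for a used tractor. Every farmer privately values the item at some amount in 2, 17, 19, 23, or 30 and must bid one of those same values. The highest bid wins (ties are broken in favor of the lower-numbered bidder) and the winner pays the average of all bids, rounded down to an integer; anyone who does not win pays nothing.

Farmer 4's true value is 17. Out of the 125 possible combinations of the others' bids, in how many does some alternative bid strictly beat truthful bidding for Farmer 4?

21

Others bid (2, 2, 17): truth gives 0; bid 19 gives 7 > 0. Violating.
Others bid (2, 2, 19): truth gives 0; bid 23 gives 6 > 0. Violating.
Others bid (2, 2, 23): truth gives 0; bid 30 gives 3 > 0. Violating.
Others bid (2, 17, 2): truth gives 0; bid 19 gives 7 > 0. Violating.
Others bid (2, 2, 2): truth gives 12; no alternative beats it.
Others bid (2, 2, 30): truth gives 0; no alternative beats it.
(Checking all 125 profiles: 21 have a profitable deviation, 104 do not.)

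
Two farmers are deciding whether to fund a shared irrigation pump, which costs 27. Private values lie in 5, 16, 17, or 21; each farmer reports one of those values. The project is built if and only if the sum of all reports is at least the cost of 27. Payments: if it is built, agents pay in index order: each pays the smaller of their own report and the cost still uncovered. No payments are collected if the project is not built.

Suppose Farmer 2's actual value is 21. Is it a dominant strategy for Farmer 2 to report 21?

Yes

Check each profile of the others' reports and compare truth against every alternative report.
Others report (21): truth gives 15, best alternative gives 15.
Others report (17): truth gives 11, best alternative gives 11.
Others report (16): truth gives 10, best alternative gives 10.
Others report (5): truth gives 0, best alternative gives 0.
In every case the truthful report is at least as good as any alternative, so it is a dominant strategy.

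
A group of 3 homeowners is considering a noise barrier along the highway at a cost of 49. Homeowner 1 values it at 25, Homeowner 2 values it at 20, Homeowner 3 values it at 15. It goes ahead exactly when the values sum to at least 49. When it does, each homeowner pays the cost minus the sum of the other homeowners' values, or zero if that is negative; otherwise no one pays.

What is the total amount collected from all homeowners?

Total value 60 ≥ cost 49, so it is built.
Homeowner 1: others sum to 35; max(0, 49 - 35) = 14.
Homeowner 2: others sum to 40; max(0, 49 - 40) = 9.
Homeowner 3: others sum to 45; max(0, 49 - 45) = 4.
Total collected = 14 + 9 + 4 = 27.

27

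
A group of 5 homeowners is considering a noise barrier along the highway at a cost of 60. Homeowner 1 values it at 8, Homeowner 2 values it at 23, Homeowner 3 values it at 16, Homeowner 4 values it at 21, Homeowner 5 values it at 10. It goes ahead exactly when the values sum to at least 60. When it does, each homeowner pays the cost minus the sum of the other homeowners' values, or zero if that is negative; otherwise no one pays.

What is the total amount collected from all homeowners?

8

Total value 78 ≥ cost 60, so it is built.
Homeowner 1: others sum to 70; max(0, 60 - 70) = 0.
Homeowner 2: others sum to 55; max(0, 60 - 55) = 5.
Homeowner 3: others sum to 62; max(0, 60 - 62) = 0.
Homeowner 4: others sum to 57; max(0, 60 - 57) = 3.
Homeowner 5: others sum to 68; max(0, 60 - 68) = 0.
Total collected = 0 + 5 + 0 + 3 + 0 = 8.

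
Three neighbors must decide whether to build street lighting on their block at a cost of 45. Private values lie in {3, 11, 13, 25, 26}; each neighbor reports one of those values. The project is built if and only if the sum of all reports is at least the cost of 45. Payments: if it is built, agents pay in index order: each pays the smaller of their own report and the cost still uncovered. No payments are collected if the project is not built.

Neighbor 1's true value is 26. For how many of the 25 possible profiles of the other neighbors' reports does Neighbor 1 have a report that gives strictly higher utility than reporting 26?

20

Others report (3, 25): truth gives 0; report 25 gives 1 > 0. Violating.
Others report (3, 26): truth gives 0; report 25 gives 1 > 0. Violating.
Others report (11, 11): truth gives 0; report 25 gives 1 > 0. Violating.
Others report (11, 13): truth gives 0; report 25 gives 1 > 0. Violating.
Others report (3, 3): truth gives 0; no alternative beats it.
Others report (3, 11): truth gives 0; no alternative beats it.
(Checking all 25 profiles: 20 have a profitable deviation, 5 do not.)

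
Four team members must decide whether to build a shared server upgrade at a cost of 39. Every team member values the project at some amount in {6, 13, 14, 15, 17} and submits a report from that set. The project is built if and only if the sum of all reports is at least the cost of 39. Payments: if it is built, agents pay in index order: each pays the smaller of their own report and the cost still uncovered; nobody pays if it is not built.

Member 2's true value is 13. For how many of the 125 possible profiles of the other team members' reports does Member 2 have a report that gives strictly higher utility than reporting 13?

109

Others report (6, 13, 14): truth gives 0; report 6 gives 7 > 0. Violating.
Others report (6, 13, 15): truth gives 0; report 6 gives 7 > 0. Violating.
Others report (6, 13, 17): truth gives 0; report 6 gives 7 > 0. Violating.
Others report (6, 14, 13): truth gives 0; report 6 gives 7 > 0. Violating.
Others report (6, 6, 6): truth gives 0; no alternative beats it.
Others report (6, 6, 13): truth gives 0; no alternative beats it.
(Checking all 125 profiles: 109 have a profitable deviation, 16 do not.)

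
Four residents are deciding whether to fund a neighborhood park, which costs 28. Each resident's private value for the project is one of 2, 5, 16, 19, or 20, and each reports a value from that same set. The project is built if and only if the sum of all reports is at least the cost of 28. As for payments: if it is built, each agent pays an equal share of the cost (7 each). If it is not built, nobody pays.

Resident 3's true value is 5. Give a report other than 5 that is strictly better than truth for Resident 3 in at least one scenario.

Suppose Resident 1 reports 2, Resident 2 reports 2 and Resident 4 reports 19.
Report 5: project built, pays 7, utility 5 - 7 = -2.
Report 2: project not built, utility 0.
So reporting 2 beats truth here (0 > -2).

2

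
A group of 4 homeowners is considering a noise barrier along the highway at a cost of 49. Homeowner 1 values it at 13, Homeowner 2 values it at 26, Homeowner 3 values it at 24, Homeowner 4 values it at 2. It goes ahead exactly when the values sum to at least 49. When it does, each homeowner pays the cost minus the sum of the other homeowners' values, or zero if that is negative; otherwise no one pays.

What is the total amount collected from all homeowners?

18

Total value 65 ≥ cost 49, so it is built.
Homeowner 1: others sum to 52; max(0, 49 - 52) = 0.
Homeowner 2: others sum to 39; max(0, 49 - 39) = 10.
Homeowner 3: others sum to 41; max(0, 49 - 41) = 8.
Homeowner 4: others sum to 63; max(0, 49 - 63) = 0.
Total collected = 0 + 10 + 8 + 0 = 18.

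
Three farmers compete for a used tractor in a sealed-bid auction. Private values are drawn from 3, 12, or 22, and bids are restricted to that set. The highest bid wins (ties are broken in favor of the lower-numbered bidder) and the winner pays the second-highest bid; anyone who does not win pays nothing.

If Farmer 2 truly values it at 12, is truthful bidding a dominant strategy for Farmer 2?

Yes

Check each profile of the others' bids and compare truth against every alternative bid.
Others bid (3, 3): truth gives 9, best alternative gives 9.
Others bid (3, 12): truth gives 0, best alternative gives 0.
Others bid (3, 22): truth gives 0, best alternative gives 0.
Others bid (12, 3): truth gives 0, best alternative gives 0.
Others bid (12, 12): truth gives 0, best alternative gives 0.
Others bid (12, 22): truth gives 0, best alternative gives 0.
(Remaining 3 profiles checked similarly; truth is weakly best in each.)
In every case the truthful bid is at least as good as any alternative, so it is a dominant strategy.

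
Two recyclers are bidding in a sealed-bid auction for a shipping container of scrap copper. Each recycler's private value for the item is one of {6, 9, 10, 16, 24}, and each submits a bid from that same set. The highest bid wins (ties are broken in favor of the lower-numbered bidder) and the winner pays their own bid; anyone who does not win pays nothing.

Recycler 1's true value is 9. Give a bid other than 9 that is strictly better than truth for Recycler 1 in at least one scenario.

Suppose Recycler 2 bids 6.
Bid 9: wins, pays 9, utility 9 - 9 = 0.
Bid 6: wins, pays 6, utility 9 - 6 = 3.
So bidding 6 beats truth here (3 > 0).

6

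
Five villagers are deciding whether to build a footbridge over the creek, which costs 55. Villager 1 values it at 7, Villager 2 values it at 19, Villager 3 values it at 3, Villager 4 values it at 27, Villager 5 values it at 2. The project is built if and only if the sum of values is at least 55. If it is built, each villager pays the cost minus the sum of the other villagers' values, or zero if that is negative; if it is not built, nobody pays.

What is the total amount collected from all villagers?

44

Total value 58 ≥ cost 55, so it is built.
Villager 1: others sum to 51; max(0, 55 - 51) = 4.
Villager 2: others sum to 39; max(0, 55 - 39) = 16.
Villager 3: others sum to 55; max(0, 55 - 55) = 0.
Villager 4: others sum to 31; max(0, 55 - 31) = 24.
Villager 5: others sum to 56; max(0, 55 - 56) = 0.
Total collected = 4 + 16 + 0 + 24 + 0 = 44.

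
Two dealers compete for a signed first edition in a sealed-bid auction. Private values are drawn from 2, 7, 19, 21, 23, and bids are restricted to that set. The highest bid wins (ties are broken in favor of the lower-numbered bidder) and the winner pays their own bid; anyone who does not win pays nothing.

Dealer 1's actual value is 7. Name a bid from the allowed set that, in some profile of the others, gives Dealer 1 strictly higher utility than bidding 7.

2

Suppose Dealer 2 bids 2.
Bid 7: wins, pays 7, utility 7 - 7 = 0.
Bid 2: wins, pays 2, utility 7 - 2 = 5.
So bidding 2 beats truth here (5 > 0).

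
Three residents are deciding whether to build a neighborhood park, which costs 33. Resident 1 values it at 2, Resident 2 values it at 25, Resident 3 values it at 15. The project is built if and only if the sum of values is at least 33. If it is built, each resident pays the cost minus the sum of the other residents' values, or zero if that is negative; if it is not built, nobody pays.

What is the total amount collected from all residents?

22

Total value 42 ≥ cost 33, so it is built.
Resident 1: others sum to 40; max(0, 33 - 40) = 0.
Resident 2: others sum to 17; max(0, 33 - 17) = 16.
Resident 3: others sum to 27; max(0, 33 - 27) = 6.
Total collected = 0 + 16 + 6 = 22.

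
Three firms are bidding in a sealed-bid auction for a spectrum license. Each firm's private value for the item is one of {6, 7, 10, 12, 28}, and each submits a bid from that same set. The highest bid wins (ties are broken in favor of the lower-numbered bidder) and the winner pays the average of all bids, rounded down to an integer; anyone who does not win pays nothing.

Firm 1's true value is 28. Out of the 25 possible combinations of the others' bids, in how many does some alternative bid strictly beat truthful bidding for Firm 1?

16

Others bid (6, 6): truth gives 15; bid 6 gives 22 > 15. Violating.
Others bid (6, 7): truth gives 15; bid 7 gives 22 > 15. Violating.
Others bid (6, 10): truth gives 14; bid 10 gives 20 > 14. Violating.
Others bid (6, 12): truth gives 13; bid 12 gives 18 > 13. Violating.
Others bid (6, 28): truth gives 8; no alternative beats it.
Others bid (7, 28): truth gives 7; no alternative beats it.
(Checking all 25 profiles: 16 have a profitable deviation, 9 do not.)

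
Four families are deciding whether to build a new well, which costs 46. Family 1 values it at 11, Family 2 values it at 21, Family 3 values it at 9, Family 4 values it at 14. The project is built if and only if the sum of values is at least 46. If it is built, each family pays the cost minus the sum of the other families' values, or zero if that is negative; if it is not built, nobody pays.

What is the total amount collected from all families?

19

Total value 55 ≥ cost 46, so it is built.
Family 1: others sum to 44; max(0, 46 - 44) = 2.
Family 2: others sum to 34; max(0, 46 - 34) = 12.
Family 3: others sum to 46; max(0, 46 - 46) = 0.
Family 4: others sum to 41; max(0, 46 - 41) = 5.
Total collected = 2 + 12 + 0 + 5 = 19.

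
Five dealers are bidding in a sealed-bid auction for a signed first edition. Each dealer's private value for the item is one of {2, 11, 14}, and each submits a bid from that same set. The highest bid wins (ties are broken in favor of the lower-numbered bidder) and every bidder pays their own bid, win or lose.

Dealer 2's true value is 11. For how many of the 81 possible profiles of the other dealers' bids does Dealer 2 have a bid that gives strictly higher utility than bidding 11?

Others bid (2, 2, 2, 14): truth gives -11; bid 2 gives -2 > -11. Violating.
Others bid (2, 2, 11, 14): truth gives -11; bid 2 gives -2 > -11. Violating.
Others bid (2, 2, 14, 2): truth gives -11; bid 2 gives -2 > -11. Violating.
Others bid (2, 2, 14, 11): truth gives -11; bid 2 gives -2 > -11. Violating.
Others bid (2, 2, 2, 2): truth gives 0; no alternative beats it.
Others bid (2, 2, 2, 11): truth gives 0; no alternative beats it.
(Checking all 81 profiles: 73 have a profitable deviation, 8 do not.)

73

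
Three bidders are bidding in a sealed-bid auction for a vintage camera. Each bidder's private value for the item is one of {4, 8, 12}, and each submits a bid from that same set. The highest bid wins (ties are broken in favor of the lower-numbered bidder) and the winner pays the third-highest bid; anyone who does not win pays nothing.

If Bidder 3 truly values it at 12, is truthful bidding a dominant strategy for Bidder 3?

Yes

Check each profile of the others' bids and compare truth against every alternative bid.
Others bid (4, 8): truth gives 8, best alternative gives 0.
Others bid (8, 4): truth gives 8, best alternative gives 0.
Others bid (8, 8): truth gives 4, best alternative gives 0.
Others bid (4, 4): truth gives 8, best alternative gives 8.
Others bid (4, 12): truth gives 0, best alternative gives 0.
Others bid (8, 12): truth gives 0, best alternative gives 0.
(Remaining 3 profiles checked similarly; truth is weakly best in each.)
In every case the truthful bid is at least as good as any alternative, so it is a dominant strategy.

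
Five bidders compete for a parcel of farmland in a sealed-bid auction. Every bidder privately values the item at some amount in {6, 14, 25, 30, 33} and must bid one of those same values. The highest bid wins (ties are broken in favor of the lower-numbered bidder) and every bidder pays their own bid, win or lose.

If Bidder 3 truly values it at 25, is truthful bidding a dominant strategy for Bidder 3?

No

Consider the case where Bidder 1 bids 6, Bidder 2 bids 6, Bidder 4 bids 6 and Bidder 5 bids 6.
Truthful bid 25: wins, pays 25, utility 25 - 25 = 0.
Bid 14 instead: wins, pays 14, utility 25 - 14 = 11.
Since 11 > 0, bidding 14 is strictly better here, so truthful bidding is not dominant.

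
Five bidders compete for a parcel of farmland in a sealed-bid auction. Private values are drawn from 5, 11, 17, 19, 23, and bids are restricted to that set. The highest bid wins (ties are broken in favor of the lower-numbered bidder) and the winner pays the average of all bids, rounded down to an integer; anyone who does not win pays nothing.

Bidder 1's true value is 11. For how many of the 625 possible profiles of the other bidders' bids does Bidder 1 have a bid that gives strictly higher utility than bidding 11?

9

Others bid (5, 5, 5, 5): truth gives 5; bid 5 gives 6 > 5. Violating.
Others bid (5, 5, 5, 17): truth gives 0; bid 17 gives 2 > 0. Violating.
Others bid (5, 5, 5, 19): truth gives 0; bid 19 gives 1 > 0. Violating.
Others bid (5, 5, 17, 5): truth gives 0; bid 17 gives 2 > 0. Violating.
Others bid (5, 5, 5, 11): truth gives 4; no alternative beats it.
Others bid (5, 5, 5, 23): truth gives 0; no alternative beats it.
(Checking all 625 profiles: 9 have a profitable deviation, 616 do not.)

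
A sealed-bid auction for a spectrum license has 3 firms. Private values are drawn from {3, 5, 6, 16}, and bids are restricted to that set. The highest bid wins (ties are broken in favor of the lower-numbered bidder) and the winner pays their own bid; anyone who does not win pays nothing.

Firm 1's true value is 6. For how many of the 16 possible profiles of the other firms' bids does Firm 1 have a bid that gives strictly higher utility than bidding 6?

Others bid (3, 3): truth gives 0; bid 3 gives 3 > 0. Violating.
Others bid (3, 5): truth gives 0; bid 5 gives 1 > 0. Violating.
Others bid (5, 3): truth gives 0; bid 5 gives 1 > 0. Violating.
Others bid (5, 5): truth gives 0; bid 5 gives 1 > 0. Violating.
Others bid (3, 6): truth gives 0; no alternative beats it.
Others bid (3, 16): truth gives 0; no alternative beats it.
(Checking all 16 profiles: 4 have a profitable deviation, 12 do not.)

4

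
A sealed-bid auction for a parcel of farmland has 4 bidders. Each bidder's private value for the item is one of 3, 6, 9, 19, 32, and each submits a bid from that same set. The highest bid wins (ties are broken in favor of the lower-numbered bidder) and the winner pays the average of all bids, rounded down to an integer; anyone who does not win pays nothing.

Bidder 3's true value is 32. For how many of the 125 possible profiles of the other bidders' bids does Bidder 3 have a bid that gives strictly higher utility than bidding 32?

36

Others bid (3, 3, 3): truth gives 22; bid 6 gives 29 > 22. Violating.
Others bid (3, 3, 6): truth gives 21; bid 6 gives 28 > 21. Violating.
Others bid (3, 3, 9): truth gives 21; bid 9 gives 26 > 21. Violating.
Others bid (3, 3, 19): truth gives 18; bid 19 gives 21 > 18. Violating.
Others bid (3, 3, 32): truth gives 15; no alternative beats it.
Others bid (3, 6, 32): truth gives 14; no alternative beats it.
(Checking all 125 profiles: 36 have a profitable deviation, 89 do not.)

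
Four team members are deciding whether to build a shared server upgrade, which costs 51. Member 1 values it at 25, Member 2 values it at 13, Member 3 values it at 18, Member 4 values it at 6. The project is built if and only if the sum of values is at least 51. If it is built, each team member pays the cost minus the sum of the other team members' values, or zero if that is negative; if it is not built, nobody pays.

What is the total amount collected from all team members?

23

Total value 62 ≥ cost 51, so it is built.
Member 1: others sum to 37; max(0, 51 - 37) = 14.
Member 2: others sum to 49; max(0, 51 - 49) = 2.
Member 3: others sum to 44; max(0, 51 - 44) = 7.
Member 4: others sum to 56; max(0, 51 - 56) = 0.
Total collected = 14 + 2 + 7 + 0 = 23.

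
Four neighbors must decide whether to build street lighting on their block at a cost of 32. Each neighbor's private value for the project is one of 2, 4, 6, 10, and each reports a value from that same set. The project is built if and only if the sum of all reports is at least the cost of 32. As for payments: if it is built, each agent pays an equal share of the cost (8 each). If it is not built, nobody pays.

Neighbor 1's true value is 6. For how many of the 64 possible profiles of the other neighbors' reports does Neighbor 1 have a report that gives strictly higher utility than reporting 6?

3

Others report (6, 10, 10): truth gives -2; report 2 gives 0 > -2. Violating.
Others report (10, 6, 10): truth gives -2; report 2 gives 0 > -2. Violating.
Others report (10, 10, 6): truth gives -2; report 2 gives 0 > -2. Violating.
Others report (2, 2, 2): truth gives 0; no alternative beats it.
Others report (2, 2, 4): truth gives 0; no alternative beats it.
(Checking all 64 profiles: 3 have a profitable deviation, 61 do not.)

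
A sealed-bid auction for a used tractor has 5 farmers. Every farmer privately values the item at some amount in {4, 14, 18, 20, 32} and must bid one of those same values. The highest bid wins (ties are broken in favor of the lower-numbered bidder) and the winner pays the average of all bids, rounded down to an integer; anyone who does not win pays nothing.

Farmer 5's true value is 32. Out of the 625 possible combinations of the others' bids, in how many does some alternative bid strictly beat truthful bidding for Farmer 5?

81

Others bid (4, 4, 4, 4): truth gives 23; bid 14 gives 26 > 23. Violating.
Others bid (4, 4, 4, 14): truth gives 21; bid 18 gives 24 > 21. Violating.
Others bid (4, 4, 4, 18): truth gives 20; bid 20 gives 22 > 20. Violating.
Others bid (4, 4, 14, 4): truth gives 21; bid 18 gives 24 > 21. Violating.
Others bid (4, 4, 4, 20): truth gives 20; no alternative beats it.
Others bid (4, 4, 4, 32): truth gives 0; no alternative beats it.
(Checking all 625 profiles: 81 have a profitable deviation, 544 do not.)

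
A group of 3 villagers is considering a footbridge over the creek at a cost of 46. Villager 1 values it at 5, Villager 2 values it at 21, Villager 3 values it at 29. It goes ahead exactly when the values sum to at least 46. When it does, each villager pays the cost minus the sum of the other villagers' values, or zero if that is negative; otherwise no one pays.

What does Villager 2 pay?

Total value 55 ≥ cost 46, so the project is built.
The other villagers' values sum to 34.
Cost minus that sum is 46 - 34 = 12.

12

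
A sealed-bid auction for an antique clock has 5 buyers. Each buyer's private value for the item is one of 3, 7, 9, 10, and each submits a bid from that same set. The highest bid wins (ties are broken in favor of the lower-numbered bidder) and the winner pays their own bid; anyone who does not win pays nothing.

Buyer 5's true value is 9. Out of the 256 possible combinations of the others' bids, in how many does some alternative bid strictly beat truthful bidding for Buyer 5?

1

Others bid (3, 3, 3, 3): truth gives 0; bid 7 gives 2 > 0. Violating.
Others bid (3, 3, 3, 7): truth gives 0; no alternative beats it.
Others bid (3, 3, 3, 9): truth gives 0; no alternative beats it.
(Checking all 256 profiles: 1 has a profitable deviation, 255 do not.)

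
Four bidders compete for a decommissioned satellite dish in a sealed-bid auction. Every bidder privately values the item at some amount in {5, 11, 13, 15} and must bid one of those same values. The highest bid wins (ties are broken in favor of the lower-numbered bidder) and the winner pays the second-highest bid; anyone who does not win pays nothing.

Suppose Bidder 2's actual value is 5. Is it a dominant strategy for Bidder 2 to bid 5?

Check each profile of the others' bids and compare truth against every alternative bid.
Others bid (5, 5, 11): truth gives 0, best alternative gives -6.
Others bid (5, 11, 5): truth gives 0, best alternative gives -6.
Others bid (5, 11, 11): truth gives 0, best alternative gives -6.
Others bid (5, 5, 5): truth gives 0, best alternative gives 0.
Others bid (5, 5, 13): truth gives 0, best alternative gives 0.
Others bid (5, 5, 15): truth gives 0, best alternative gives 0.
(Remaining 58 profiles checked similarly; truth is weakly best in each.)
In every case the truthful bid is at least as good as any alternative, so it is a dominant strategy.

Yes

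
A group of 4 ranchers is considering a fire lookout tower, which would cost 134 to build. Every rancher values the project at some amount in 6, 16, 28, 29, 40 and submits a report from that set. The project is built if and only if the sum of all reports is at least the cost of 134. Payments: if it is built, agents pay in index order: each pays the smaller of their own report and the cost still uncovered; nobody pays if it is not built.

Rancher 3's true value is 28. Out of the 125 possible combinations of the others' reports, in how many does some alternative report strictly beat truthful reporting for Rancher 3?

1

Others report (40, 40, 40): truth gives 0; report 16 gives 12 > 0. Violating.
Others report (6, 6, 6): truth gives 0; no alternative beats it.
Others report (6, 6, 16): truth gives 0; no alternative beats it.
(Checking all 125 profiles: 1 has a profitable deviation, 124 do not.)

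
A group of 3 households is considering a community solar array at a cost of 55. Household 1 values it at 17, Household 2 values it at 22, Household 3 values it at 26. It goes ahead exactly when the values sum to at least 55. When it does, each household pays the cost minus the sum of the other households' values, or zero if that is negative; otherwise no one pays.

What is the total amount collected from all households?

Total value 65 ≥ cost 55, so it is built.
Household 1: others sum to 48; max(0, 55 - 48) = 7.
Household 2: others sum to 43; max(0, 55 - 43) = 12.
Household 3: others sum to 39; max(0, 55 - 39) = 16.
Total collected = 7 + 12 + 16 = 35.

35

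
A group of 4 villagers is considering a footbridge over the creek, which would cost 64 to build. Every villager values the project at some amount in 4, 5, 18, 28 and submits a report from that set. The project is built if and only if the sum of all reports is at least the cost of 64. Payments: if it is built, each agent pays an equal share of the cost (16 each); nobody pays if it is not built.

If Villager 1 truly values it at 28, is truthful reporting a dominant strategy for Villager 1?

Check each profile of the others' reports and compare truth against every alternative report.
Others report (4, 4, 28): truth gives 12, best alternative gives 0.
Others report (4, 5, 28): truth gives 12, best alternative gives 0.
Others report (4, 18, 18): truth gives 12, best alternative gives 0.
Others report (4, 28, 4): truth gives 12, best alternative gives 0.
Others report (4, 28, 5): truth gives 12, best alternative gives 0.
Others report (5, 4, 28): truth gives 12, best alternative gives 0.
(Remaining 58 profiles checked similarly; truth is weakly best in each.)
In every case the truthful report is at least as good as any alternative, so it is a dominant strategy.

Yes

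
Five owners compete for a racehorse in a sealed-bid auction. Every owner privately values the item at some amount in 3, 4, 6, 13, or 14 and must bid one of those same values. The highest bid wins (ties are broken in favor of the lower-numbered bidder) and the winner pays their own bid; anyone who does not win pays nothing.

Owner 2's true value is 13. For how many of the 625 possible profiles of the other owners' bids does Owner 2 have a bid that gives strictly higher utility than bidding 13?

Others bid (3, 3, 3, 3): truth gives 0; bid 4 gives 9 > 0. Violating.
Others bid (3, 3, 3, 4): truth gives 0; bid 4 gives 9 > 0. Violating.
Others bid (3, 3, 3, 6): truth gives 0; bid 6 gives 7 > 0. Violating.
Others bid (3, 3, 4, 3): truth gives 0; bid 4 gives 9 > 0. Violating.
Others bid (3, 3, 3, 13): truth gives 0; no alternative beats it.
Others bid (3, 3, 3, 14): truth gives 0; no alternative beats it.
(Checking all 625 profiles: 54 have a profitable deviation, 571 do not.)

54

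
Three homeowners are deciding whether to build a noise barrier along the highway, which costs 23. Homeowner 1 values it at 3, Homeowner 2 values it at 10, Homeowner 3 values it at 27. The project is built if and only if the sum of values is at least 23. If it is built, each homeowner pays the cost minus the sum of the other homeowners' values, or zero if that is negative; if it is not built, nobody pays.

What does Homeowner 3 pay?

10

Total value 40 ≥ cost 23, so the project is built.
The other homeowners' values sum to 13.
Cost minus that sum is 23 - 13 = 10.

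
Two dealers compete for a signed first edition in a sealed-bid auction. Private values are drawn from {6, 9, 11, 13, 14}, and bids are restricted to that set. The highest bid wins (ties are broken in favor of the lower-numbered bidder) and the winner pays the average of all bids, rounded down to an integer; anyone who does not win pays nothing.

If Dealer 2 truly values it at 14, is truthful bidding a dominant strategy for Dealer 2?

No

Consider the case where Dealer 1 bids 6.
Truthful bid 14: wins, pays 10, utility 14 - 10 = 4.
Bid 9 instead: wins, pays 7, utility 14 - 7 = 7.
Since 7 > 4, bidding 9 is strictly better here, so truthful bidding is not dominant.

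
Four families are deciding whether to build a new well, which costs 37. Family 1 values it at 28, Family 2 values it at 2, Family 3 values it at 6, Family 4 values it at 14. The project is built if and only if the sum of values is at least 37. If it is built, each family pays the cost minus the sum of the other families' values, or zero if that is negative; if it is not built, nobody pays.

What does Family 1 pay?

15

Total value 50 ≥ cost 37, so the project is built.
The other families' values sum to 22.
Cost minus that sum is 37 - 22 = 15.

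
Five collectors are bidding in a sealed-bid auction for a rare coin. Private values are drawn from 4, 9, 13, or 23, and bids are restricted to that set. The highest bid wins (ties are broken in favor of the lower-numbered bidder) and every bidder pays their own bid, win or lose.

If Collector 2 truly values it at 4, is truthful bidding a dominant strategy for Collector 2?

Yes

Check each profile of the others' bids and compare truth against every alternative bid.
Others bid (4, 4, 4, 13): truth gives -4, best alternative gives -9.
Others bid (4, 4, 4, 23): truth gives -4, best alternative gives -9.
Others bid (4, 4, 9, 13): truth gives -4, best alternative gives -9.
Others bid (4, 4, 9, 23): truth gives -4, best alternative gives -9.
Others bid (4, 4, 13, 4): truth gives -4, best alternative gives -9.
Others bid (4, 4, 13, 9): truth gives -4, best alternative gives -9.
(Remaining 250 profiles checked similarly; truth is weakly best in each.)
In every case the truthful bid is at least as good as any alternative, so it is a dominant strategy.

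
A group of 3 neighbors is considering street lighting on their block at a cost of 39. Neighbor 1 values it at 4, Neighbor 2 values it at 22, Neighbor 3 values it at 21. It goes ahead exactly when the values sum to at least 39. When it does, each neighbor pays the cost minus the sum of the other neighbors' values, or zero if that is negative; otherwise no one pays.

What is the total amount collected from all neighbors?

Total value 47 ≥ cost 39, so it is built.
Neighbor 1: others sum to 43; max(0, 39 - 43) = 0.
Neighbor 2: others sum to 25; max(0, 39 - 25) = 14.
Neighbor 3: others sum to 26; max(0, 39 - 26) = 13.
Total collected = 0 + 14 + 13 = 27.

27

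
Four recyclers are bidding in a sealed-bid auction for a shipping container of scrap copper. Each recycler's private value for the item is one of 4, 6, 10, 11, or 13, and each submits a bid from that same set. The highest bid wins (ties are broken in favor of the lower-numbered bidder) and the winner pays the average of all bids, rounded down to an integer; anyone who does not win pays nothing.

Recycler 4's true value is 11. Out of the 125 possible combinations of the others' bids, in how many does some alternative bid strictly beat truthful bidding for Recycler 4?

Others bid (4, 4, 4): truth gives 6; bid 6 gives 7 > 6. Violating.
Others bid (4, 4, 11): truth gives 0; bid 13 gives 3 > 0. Violating.
Others bid (4, 6, 11): truth gives 0; bid 13 gives 3 > 0. Violating.
Others bid (4, 10, 11): truth gives 0; bid 13 gives 2 > 0. Violating.
Others bid (4, 4, 6): truth gives 5; no alternative beats it.
Others bid (4, 4, 10): truth gives 4; no alternative beats it.
(Checking all 125 profiles: 31 have a profitable deviation, 94 do not.)

31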